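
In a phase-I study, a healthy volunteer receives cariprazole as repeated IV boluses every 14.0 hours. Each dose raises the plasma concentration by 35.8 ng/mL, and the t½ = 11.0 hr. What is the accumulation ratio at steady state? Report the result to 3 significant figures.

1.71

k = ln 2 / 11.0 = 0.06301 hr⁻¹
Fraction remaining after one interval: e^(−kτ) = e^(−0.06301 × 14.0) = 0.4139
R = 1 / (1 − 0.4139) = 1 / 0.5861 ≈ 1.71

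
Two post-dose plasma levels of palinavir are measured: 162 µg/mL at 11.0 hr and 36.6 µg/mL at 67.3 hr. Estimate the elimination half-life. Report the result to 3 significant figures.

k = ln(C₁/C₂) / (t₂ − t₁) = ln(162/36.6) / (67.3 − 11.0)
  = 1.488 / 56.30 = 0.02642 hr⁻¹
t½ = ln 2 / k = ln 2 / 0.02642 ≈ 26.2 hours

26.2 hours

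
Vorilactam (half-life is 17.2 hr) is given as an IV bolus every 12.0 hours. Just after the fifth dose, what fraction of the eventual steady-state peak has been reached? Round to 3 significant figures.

0.911

k = ln 2 / 17.2 = 0.04030 hr⁻¹
f_n = 1 − e^(−nkτ) = 1 − e^(−5 × 0.04030 × 12.0) = 1 − e^(−2.418) = 1 − 0.08910 ≈ 0.911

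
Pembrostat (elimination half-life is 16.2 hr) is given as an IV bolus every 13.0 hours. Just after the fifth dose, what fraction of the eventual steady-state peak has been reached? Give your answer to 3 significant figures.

0.938

k = ln 2 / 16.2 = 0.04279 hr⁻¹
f_n = 1 − e^(−nkτ) = 1 − e^(−5 × 0.04279 × 13.0) = 1 − e^(−2.781) = 1 − 0.06197 ≈ 0.938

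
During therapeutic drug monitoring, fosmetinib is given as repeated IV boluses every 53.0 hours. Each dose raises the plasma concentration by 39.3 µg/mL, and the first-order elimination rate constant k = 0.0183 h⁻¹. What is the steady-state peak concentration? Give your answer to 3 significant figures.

63.3 µg/mL

Fraction remaining after one interval: e^(−kτ) = e^(−0.01830 × 53.0) = 0.3791
R = 1 / (1 − 0.3791) = 1.611
Css,max = 39.3 × 1.611 ≈ 63.3 µg/mL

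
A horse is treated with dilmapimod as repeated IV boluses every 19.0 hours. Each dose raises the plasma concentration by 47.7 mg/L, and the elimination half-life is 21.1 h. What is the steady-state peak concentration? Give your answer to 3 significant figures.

k = ln 2 / 21.1 = 0.03285 h⁻¹
Fraction remaining after one interval: e^(−kτ) = e^(−0.03285 × 19.0) = 0.5357
R = 1 / (1 − 0.5357) = 2.154
Css,max = 47.7 × 2.154 ≈ 103 mg/L

103 mg/L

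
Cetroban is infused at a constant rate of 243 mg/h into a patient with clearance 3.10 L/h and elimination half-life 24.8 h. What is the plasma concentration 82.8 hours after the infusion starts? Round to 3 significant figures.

70.6 mg/L

Css = rate / CL = 243 / 3.10 = 78.39 mg/L
k = ln 2 / 24.8 = 0.02795 h⁻¹
C(t) = Css (1 − e^(−kt)) = 78.39 × (1 − e^(−2.314)) = 78.39 × 0.9012 ≈ 70.6 mg/L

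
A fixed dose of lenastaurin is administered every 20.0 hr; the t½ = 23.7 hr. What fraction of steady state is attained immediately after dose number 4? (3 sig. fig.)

0.904

k = ln 2 / 23.7 = 0.02925 hr⁻¹
f_n = 1 − e^(−nkτ) = 1 − e^(−4 × 0.02925 × 20.0) = 1 − e^(−2.340) = 1 − 0.09635 ≈ 0.904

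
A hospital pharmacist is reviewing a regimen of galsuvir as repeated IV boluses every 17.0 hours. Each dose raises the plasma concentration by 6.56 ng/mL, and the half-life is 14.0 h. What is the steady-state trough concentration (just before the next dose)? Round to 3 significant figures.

k = ln 2 / 14.0 = 0.04951 h⁻¹
Fraction remaining after one interval: e^(−kτ) = e^(−0.04951 × 17.0) = 0.4310
R = 1 / (1 − 0.4310) = 1.757
Css,max = 6.56 × 1.757 = 11.53 ng/mL
Css,min = Css,max × e^(−kτ) = 11.53 × 0.4310 ≈ 4.97 ng/mL

4.97 ng/mL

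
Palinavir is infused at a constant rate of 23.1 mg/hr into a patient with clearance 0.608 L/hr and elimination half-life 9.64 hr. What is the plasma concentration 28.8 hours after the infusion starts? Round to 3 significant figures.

Css = rate / CL = 23.1 / 0.608 = 37.99 mg/L
k = ln 2 / 9.64 = 0.07190 hr⁻¹
C(t) = Css (1 − e^(−kt)) = 37.99 × (1 − e^(−2.071)) = 37.99 × 0.8739 ≈ 33.2 mg/L

33.2 mg/L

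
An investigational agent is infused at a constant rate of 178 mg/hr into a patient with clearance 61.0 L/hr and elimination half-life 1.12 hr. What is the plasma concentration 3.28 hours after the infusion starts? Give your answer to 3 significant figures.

Css = rate / CL = 178 / 61.0 = 2.918 mg/L
k = ln 2 / 1.12 = 0.6189 hr⁻¹
C(t) = Css (1 − e^(−kt)) = 2.918 × (1 − e^(−2.030)) = 2.918 × 0.8687 ≈ 2.53 mg/L

2.53 mg/L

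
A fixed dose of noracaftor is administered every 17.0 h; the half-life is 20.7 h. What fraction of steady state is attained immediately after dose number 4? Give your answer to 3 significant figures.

k = ln 2 / 20.7 = 0.03349 h⁻¹
f_n = 1 − e^(−nkτ) = 1 − e^(−4 × 0.03349 × 17.0) = 1 − e^(−2.277) = 1 − 0.1026 ≈ 0.897

0.897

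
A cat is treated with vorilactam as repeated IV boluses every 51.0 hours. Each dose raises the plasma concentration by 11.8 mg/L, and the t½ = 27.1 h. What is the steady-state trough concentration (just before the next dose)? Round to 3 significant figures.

4.39 mg/L

k = ln 2 / 27.1 = 0.02558 h⁻¹
Fraction remaining after one interval: e^(−kτ) = e^(−0.02558 × 51.0) = 0.2713
R = 1 / (1 − 0.2713) = 1.372
Css,max = 11.8 × 1.372 = 16.19 mg/L
Css,min = Css,max × e^(−kτ) = 16.19 × 0.2713 ≈ 4.39 mg/L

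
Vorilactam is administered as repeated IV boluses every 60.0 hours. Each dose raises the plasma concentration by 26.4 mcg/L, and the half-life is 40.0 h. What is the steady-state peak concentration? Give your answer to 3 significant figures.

40.8 mcg/L

k = ln 2 / 40.0 = 0.01733 h⁻¹
Fraction remaining after one interval: e^(−kτ) = e^(−0.01733 × 60.0) = 0.3536
R = 1 / (1 − 0.3536) = 1.547
Css,max = 26.4 × 1.547 ≈ 40.8 mcg/L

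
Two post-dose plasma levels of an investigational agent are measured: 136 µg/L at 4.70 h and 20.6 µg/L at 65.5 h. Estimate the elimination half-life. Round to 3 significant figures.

k = ln(C₁/C₂) / (t₂ − t₁) = ln(136/20.6) / (65.5 − 4.70)
  = 1.887 / 60.80 = 0.03104 h⁻¹
t½ = ln 2 / k = ln 2 / 0.03104 ≈ 22.3 hours

22.3 hours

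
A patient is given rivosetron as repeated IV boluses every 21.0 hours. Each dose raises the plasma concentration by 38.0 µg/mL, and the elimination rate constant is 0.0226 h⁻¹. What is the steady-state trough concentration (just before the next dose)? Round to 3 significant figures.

62.6 µg/mL

Fraction remaining after one interval: e^(−kτ) = e^(−0.02260 × 21.0) = 0.6221
R = 1 / (1 − 0.6221) = 2.646
Css,max = 38.0 × 2.646 = 100.6 µg/mL
Css,min = Css,max × e^(−kτ) = 100.6 × 0.6221 ≈ 62.6 µg/mL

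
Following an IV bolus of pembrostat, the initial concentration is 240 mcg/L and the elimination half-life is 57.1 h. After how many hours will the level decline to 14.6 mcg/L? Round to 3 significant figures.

231 hours

k = ln 2 / 57.1 = 0.01214 h⁻¹
C(t) = C₀ e^(−kt)  ⇒  t = ln(C₀/C) / k
t = ln(240/14.6) / 0.01214 = 2.800 / 0.01214 ≈ 231 hours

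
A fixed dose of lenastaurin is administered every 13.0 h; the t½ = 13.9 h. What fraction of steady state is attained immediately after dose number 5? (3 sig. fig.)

k = ln 2 / 13.9 = 0.04987 h⁻¹
f_n = 1 − e^(−nkτ) = 1 − e^(−5 × 0.04987 × 13.0) = 1 − e^(−3.241) = 1 − 0.03911 ≈ 0.961

0.961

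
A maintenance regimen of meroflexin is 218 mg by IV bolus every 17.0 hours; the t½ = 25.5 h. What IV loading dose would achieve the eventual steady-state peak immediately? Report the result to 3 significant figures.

589 mg

k = ln 2 / 25.5 = 0.02718 h⁻¹
Accumulation ratio R = 1 / (1 − e^(−kτ)) = 1 / (1 − e^(−0.02718×17.0)) = 1 / (1 − 0.6300) = 2.702
Loading dose = maintenance dose × R = 218 × 2.702 ≈ 589 mg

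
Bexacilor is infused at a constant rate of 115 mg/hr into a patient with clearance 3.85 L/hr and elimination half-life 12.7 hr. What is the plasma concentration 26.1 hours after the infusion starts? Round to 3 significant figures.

22.7 µg/mL

Css = rate / CL = 115 / 3.85 = 29.87 µg/mL
k = ln 2 / 12.7 = 0.05458 hr⁻¹
C(t) = Css (1 − e^(−kt)) = 29.87 × (1 − e^(−1.424)) = 29.87 × 0.7594 ≈ 22.7 µg/mL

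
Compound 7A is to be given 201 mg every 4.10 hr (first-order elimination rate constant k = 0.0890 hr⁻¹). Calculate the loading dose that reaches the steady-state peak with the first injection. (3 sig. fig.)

Accumulation ratio R = 1 / (1 − e^(−kτ)) = 1 / (1 − e^(−0.08900×4.10)) = 1 / (1 − 0.6943) = 3.271
Loading dose = maintenance dose × R = 201 × 3.271 ≈ 657 mg

657 mg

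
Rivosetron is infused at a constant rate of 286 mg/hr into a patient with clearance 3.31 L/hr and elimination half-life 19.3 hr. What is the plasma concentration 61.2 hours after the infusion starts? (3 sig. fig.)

Css = rate / CL = 286 / 3.31 = 86.40 µg/mL
k = ln 2 / 19.3 = 0.03591 hr⁻¹
C(t) = Css (1 − e^(−kt)) = 86.40 × (1 − e^(−2.198)) = 86.40 × 0.8890 ≈ 76.8 µg/mL

76.8 µg/mL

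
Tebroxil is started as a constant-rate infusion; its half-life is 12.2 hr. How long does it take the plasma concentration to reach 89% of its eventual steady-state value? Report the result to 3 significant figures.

38.8 hours

k = ln 2 / 12.2 = 0.05682 hr⁻¹
f = 1 − e^(−kt)  ⇒  t = −ln(1 − f) / k
t = −ln(1 − 0.89) / 0.05682 = 2.207 / 0.05682 ≈ 38.8 hours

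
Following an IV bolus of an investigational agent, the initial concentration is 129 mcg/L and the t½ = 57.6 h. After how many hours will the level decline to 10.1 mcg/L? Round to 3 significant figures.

212 hours

k = ln 2 / 57.6 = 0.01203 h⁻¹
C(t) = C₀ e^(−kt)  ⇒  t = ln(C₀/C) / k
t = ln(129/10.1) / 0.01203 = 2.547 / 0.01203 ≈ 212 hours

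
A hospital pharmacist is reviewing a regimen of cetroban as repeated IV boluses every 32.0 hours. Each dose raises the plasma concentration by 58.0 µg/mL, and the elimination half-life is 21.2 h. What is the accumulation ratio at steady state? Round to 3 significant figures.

1.54

k = ln 2 / 21.2 = 0.03270 h⁻¹
Fraction remaining after one interval: e^(−kτ) = e^(−0.03270 × 32.0) = 0.3512
R = 1 / (1 − 0.3512) = 1 / 0.6488 ≈ 1.54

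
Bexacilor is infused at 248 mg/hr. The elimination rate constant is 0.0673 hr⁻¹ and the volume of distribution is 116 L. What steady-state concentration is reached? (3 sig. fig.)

31.8 mg/L

CL = k · V = 0.0673 × 116 = 7.807 L/hr
Css = rate / CL = 248 / 7.807 ≈ 31.8 mg/L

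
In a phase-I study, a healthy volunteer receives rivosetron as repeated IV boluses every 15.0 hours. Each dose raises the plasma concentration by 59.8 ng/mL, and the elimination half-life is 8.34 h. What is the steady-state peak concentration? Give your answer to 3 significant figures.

83.9 ng/mL

k = ln 2 / 8.34 = 0.08311 h⁻¹
Fraction remaining after one interval: e^(−kτ) = e^(−0.08311 × 15.0) = 0.2875
R = 1 / (1 − 0.2875) = 1.403
Css,max = 59.8 × 1.403 ≈ 83.9 ng/mL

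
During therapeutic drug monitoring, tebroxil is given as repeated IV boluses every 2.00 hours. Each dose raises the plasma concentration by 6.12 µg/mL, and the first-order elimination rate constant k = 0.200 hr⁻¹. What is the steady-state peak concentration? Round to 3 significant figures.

18.6 µg/mL

Fraction remaining after one interval: e^(−kτ) = e^(−0.2000 × 2.00) = 0.6703
R = 1 / (1 − 0.6703) = 3.033
Css,max = 6.12 × 3.033 ≈ 18.6 µg/mL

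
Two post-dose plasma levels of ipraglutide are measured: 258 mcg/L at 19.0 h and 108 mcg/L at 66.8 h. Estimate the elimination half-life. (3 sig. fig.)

38.0 hours

k = ln(C₁/C₂) / (t₂ − t₁) = ln(258/108) / (66.8 − 19.0)
  = 0.8708 / 47.80 = 0.01822 h⁻¹
t½ = ln 2 / k = ln 2 / 0.01822 ≈ 38.0 hours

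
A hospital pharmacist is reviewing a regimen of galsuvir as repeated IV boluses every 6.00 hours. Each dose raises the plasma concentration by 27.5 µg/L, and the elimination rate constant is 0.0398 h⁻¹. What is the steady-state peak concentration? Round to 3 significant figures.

Fraction remaining after one interval: e^(−kτ) = e^(−0.03980 × 6.00) = 0.7876
R = 1 / (1 − 0.7876) = 4.707
Css,max = 27.5 × 4.707 ≈ 129 µg/L

129 µg/L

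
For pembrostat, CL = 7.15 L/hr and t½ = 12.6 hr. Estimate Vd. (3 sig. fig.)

k = ln 2 / t½ = ln 2 / 12.6 = 0.05501 hr⁻¹
V = CL / k = 7.15 / 0.05501 ≈ 130 L

130 L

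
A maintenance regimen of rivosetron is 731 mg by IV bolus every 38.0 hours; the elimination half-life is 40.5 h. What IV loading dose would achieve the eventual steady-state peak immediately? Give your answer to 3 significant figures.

1530 mg

k = ln 2 / 40.5 = 0.01711 h⁻¹
Accumulation ratio R = 1 / (1 − e^(−kτ)) = 1 / (1 − e^(−0.01711×38.0)) = 1 / (1 − 0.5219) = 2.091
Loading dose = maintenance dose × R = 731 × 2.091 ≈ 1530 mg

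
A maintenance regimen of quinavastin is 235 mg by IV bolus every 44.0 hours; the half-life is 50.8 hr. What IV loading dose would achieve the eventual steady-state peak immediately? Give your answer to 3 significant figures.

521 mg

k = ln 2 / 50.8 = 0.01364 hr⁻¹
Accumulation ratio R = 1 / (1 − e^(−kτ)) = 1 / (1 − e^(−0.01364×44.0)) = 1 / (1 − 0.5486) = 2.215
Loading dose = maintenance dose × R = 235 × 2.215 ≈ 521 mg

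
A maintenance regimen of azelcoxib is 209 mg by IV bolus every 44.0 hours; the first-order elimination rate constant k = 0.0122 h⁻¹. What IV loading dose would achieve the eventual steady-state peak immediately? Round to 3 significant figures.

503 mg

Accumulation ratio R = 1 / (1 − e^(−kτ)) = 1 / (1 − e^(−0.01220×44.0)) = 1 / (1 − 0.5846) = 2.407
Loading dose = maintenance dose × R = 209 × 2.407 ≈ 503 mg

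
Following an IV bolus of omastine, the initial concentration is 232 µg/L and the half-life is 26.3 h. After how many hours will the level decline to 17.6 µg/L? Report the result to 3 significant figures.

k = ln 2 / 26.3 = 0.02636 h⁻¹
C(t) = C₀ e^(−kt)  ⇒  t = ln(C₀/C) / k
t = ln(232/17.6) / 0.02636 = 2.579 / 0.02636 ≈ 97.8 hours

97.8 hours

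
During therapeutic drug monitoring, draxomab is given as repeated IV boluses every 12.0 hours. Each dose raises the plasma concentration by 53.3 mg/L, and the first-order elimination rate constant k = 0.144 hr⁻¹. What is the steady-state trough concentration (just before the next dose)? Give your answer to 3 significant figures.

Fraction remaining after one interval: e^(−kτ) = e^(−0.1440 × 12.0) = 0.1776
R = 1 / (1 − 0.1776) = 1.216
Css,max = 53.3 × 1.216 = 64.81 mg/L
Css,min = Css,max × e^(−kτ) = 64.81 × 0.1776 ≈ 11.5 mg/L

11.5 mg/L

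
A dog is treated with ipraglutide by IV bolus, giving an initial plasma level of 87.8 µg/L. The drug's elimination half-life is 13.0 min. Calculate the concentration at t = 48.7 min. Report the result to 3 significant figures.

k = ln 2 / 13.0 = 0.05332 min⁻¹
48.7 min is 3.746 half-lives, so C = 87.8 × (1/2)^3.746 = 87.8 × 0.07452 ≈ 6.54 µg/L

6.54 µg/L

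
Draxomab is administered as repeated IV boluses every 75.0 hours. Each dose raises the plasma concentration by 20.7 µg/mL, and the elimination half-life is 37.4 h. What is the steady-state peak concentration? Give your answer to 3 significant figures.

27.6 µg/mL

k = ln 2 / 37.4 = 0.01853 h⁻¹
Fraction remaining after one interval: e^(−kτ) = e^(−0.01853 × 75.0) = 0.2491
R = 1 / (1 − 0.2491) = 1.332
Css,max = 20.7 × 1.332 ≈ 27.6 µg/mL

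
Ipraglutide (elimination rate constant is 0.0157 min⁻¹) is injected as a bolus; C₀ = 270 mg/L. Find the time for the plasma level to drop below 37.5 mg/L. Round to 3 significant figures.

126 minutes

C(t) = C₀ e^(−kt)  ⇒  t = ln(C₀/C) / k
t = ln(270/37.5) / 0.01570 = 1.974 / 0.01570 ≈ 126 minutes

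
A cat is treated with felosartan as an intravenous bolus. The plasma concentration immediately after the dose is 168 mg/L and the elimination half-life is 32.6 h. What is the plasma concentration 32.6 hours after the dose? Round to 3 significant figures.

k = ln 2 / 32.6 = 0.02126 h⁻¹
32.6 h is 1.000 half-lives, so C = 168 × (1/2)^1.000 = 168 × 0.5000 ≈ 84.0 mg/L

84.0 mg/L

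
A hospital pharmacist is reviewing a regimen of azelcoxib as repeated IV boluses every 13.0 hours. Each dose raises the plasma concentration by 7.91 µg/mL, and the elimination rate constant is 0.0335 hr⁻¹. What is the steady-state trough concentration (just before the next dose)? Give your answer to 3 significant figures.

14.5 µg/mL

Fraction remaining after one interval: e^(−kτ) = e^(−0.03350 × 13.0) = 0.6469
R = 1 / (1 − 0.6469) = 2.832
Css,max = 7.91 × 2.832 = 22.40 µg/mL
Css,min = Css,max × e^(−kτ) = 22.40 × 0.6469 ≈ 14.5 µg/mL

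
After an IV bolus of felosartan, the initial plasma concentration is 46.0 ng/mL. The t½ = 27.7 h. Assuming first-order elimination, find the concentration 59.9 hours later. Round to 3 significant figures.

k = ln 2 / 27.7 = 0.02502 h⁻¹
C(t) = C₀ e^(−kt) = 46.0 × e^(−0.02502 × 59.9) = 46.0 × e^(−1.499) = 46.0 × 0.2234 ≈ 10.3 ng/mL

10.3 ng/mL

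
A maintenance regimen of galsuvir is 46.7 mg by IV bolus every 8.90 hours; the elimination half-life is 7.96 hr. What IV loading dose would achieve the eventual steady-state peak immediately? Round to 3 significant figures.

k = ln 2 / 7.96 = 0.08708 hr⁻¹
Accumulation ratio R = 1 / (1 − e^(−kτ)) = 1 / (1 − e^(−0.08708×8.90)) = 1 / (1 − 0.4607) = 1.854
Loading dose = maintenance dose × R = 46.7 × 1.854 ≈ 86.6 mg

86.6 mg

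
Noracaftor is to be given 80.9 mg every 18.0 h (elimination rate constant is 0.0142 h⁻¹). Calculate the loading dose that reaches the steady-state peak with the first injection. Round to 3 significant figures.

Accumulation ratio R = 1 / (1 − e^(−kτ)) = 1 / (1 − e^(−0.01420×18.0)) = 1 / (1 − 0.7745) = 4.434
Loading dose = maintenance dose × R = 80.9 × 4.434 ≈ 359 mg

359 mg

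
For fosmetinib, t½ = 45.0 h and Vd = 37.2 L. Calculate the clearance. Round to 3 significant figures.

k = ln 2 / t½ = ln 2 / 45.0 = 0.01540 h⁻¹
CL = k · V = 0.01540 × 37.2 ≈ 0.573 L/h

0.573 L/h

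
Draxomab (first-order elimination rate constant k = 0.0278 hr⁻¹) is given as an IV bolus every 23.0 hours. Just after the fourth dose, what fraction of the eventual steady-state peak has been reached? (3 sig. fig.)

0.923

f_n = 1 − e^(−nkτ) = 1 − e^(−4 × 0.02780 × 23.0) = 1 − e^(−2.558) = 1 − 0.07749 ≈ 0.923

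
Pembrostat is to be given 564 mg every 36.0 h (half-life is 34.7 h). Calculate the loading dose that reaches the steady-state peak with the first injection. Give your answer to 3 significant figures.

1100 mg

k = ln 2 / 34.7 = 0.01998 h⁻¹
Accumulation ratio R = 1 / (1 − e^(−kτ)) = 1 / (1 − e^(−0.01998×36.0)) = 1 / (1 − 0.4872) = 1.950
Loading dose = maintenance dose × R = 564 × 1.950 ≈ 1100 mg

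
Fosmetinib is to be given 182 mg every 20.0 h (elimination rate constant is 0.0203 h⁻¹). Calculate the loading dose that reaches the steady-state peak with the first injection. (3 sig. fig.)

Accumulation ratio R = 1 / (1 − e^(−kτ)) = 1 / (1 − e^(−0.02030×20.0)) = 1 / (1 − 0.6663) = 2.997
Loading dose = maintenance dose × R = 182 × 2.997 ≈ 545 mg

545 mg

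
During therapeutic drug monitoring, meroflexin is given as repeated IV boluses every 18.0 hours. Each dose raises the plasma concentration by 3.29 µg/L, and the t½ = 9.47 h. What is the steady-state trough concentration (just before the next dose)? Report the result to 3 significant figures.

k = ln 2 / 9.47 = 0.07319 h⁻¹
Fraction remaining after one interval: e^(−kτ) = e^(−0.07319 × 18.0) = 0.2678
R = 1 / (1 − 0.2678) = 1.366
Css,max = 3.29 × 1.366 = 4.493 µg/L
Css,min = Css,max × e^(−kτ) = 4.493 × 0.2678 ≈ 1.20 µg/L

1.20 µg/L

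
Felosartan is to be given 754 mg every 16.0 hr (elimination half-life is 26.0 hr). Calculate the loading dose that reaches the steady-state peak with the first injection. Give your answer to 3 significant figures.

k = ln 2 / 26.0 = 0.02666 hr⁻¹
Accumulation ratio R = 1 / (1 − e^(−kτ)) = 1 / (1 − e^(−0.02666×16.0)) = 1 / (1 − 0.6528) = 2.880
Loading dose = maintenance dose × R = 754 × 2.880 ≈ 2170 mg

2170 mg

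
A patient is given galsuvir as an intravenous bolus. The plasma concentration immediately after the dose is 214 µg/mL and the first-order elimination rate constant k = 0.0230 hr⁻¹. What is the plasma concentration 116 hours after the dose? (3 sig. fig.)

C(t) = C₀ e^(−kt) = 214 × e^(−0.02300 × 116) = 214 × e^(−2.668) = 214 × 0.06939 ≈ 14.8 µg/mL

14.8 µg/mL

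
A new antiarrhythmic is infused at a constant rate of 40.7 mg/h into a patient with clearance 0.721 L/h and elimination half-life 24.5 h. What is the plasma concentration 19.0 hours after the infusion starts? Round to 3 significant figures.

Css = rate / CL = 40.7 / 0.721 = 56.45 mg/L
k = ln 2 / 24.5 = 0.02829 h⁻¹
C(t) = Css (1 − e^(−kt)) = 56.45 × (1 − e^(−0.5375)) = 56.45 × 0.4158 ≈ 23.5 mg/L

23.5 mg/L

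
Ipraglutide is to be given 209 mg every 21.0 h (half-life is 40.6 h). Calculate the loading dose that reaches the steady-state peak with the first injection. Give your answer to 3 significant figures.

694 mg

k = ln 2 / 40.6 = 0.01707 h⁻¹
Accumulation ratio R = 1 / (1 − e^(−kτ)) = 1 / (1 − e^(−0.01707×21.0)) = 1 / (1 − 0.6987) = 3.319
Loading dose = maintenance dose × R = 209 × 3.319 ≈ 694 mg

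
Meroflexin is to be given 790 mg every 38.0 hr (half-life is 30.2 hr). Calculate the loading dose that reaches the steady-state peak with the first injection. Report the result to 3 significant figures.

1360 mg

k = ln 2 / 30.2 = 0.02295 hr⁻¹
Accumulation ratio R = 1 / (1 − e^(−kτ)) = 1 / (1 − e^(−0.02295×38.0)) = 1 / (1 − 0.4180) = 1.718
Loading dose = maintenance dose × R = 790 × 1.718 ≈ 1360 mg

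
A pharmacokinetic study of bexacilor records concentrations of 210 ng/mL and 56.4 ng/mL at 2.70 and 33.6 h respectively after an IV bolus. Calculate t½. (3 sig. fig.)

k = ln(C₁/C₂) / (t₂ − t₁) = ln(210/56.4) / (33.6 − 2.70)
  = 1.315 / 30.90 = 0.04254 h⁻¹
t½ = ln 2 / k = ln 2 / 0.04254 ≈ 16.3 hours

16.3 hours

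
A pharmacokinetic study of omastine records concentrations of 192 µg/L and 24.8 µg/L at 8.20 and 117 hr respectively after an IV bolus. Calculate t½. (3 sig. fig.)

36.8 hours

k = ln(C₁/C₂) / (t₂ − t₁) = ln(192/24.8) / (117 − 8.20)
  = 2.047 / 108.8 = 0.01881 hr⁻¹
t½ = ln 2 / k = ln 2 / 0.01881 ≈ 36.8 hours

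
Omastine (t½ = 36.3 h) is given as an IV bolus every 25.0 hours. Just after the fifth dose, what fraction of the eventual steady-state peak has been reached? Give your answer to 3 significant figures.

0.908

k = ln 2 / 36.3 = 0.01909 h⁻¹
f_n = 1 − e^(−nkτ) = 1 − e^(−5 × 0.01909 × 25.0) = 1 − e^(−2.387) = 1 − 0.09192 ≈ 0.908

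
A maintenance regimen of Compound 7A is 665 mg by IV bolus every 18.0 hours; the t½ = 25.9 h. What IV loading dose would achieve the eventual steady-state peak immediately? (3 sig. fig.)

1740 mg

k = ln 2 / 25.9 = 0.02676 h⁻¹
Accumulation ratio R = 1 / (1 − e^(−kτ)) = 1 / (1 − e^(−0.02676×18.0)) = 1 / (1 − 0.6177) = 2.616
Loading dose = maintenance dose × R = 665 × 2.616 ≈ 1740 mg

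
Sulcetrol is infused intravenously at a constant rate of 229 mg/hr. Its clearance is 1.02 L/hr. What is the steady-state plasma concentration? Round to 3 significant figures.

225 mg/L

Css = infusion rate / CL = 229 / 1.02 ≈ 225 mg/L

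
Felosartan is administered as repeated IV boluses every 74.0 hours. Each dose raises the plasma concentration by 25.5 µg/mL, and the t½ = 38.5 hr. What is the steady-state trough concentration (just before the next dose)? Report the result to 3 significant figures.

k = ln 2 / 38.5 = 0.01800 hr⁻¹
Fraction remaining after one interval: e^(−kτ) = e^(−0.01800 × 74.0) = 0.2639
R = 1 / (1 − 0.2639) = 1.358
Css,max = 25.5 × 1.358 = 34.64 µg/mL
Css,min = Css,max × e^(−kτ) = 34.64 × 0.2639 ≈ 9.14 µg/mL

9.14 µg/mL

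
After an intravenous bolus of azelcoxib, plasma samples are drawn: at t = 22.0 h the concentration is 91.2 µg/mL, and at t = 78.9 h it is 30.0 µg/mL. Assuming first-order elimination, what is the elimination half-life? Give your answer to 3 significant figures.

k = ln(C₁/C₂) / (t₂ − t₁) = ln(91.2/30.0) / (78.9 − 22.0)
  = 1.112 / 56.90 = 0.01954 h⁻¹
t½ = ln 2 / k = ln 2 / 0.01954 ≈ 35.5 hours

35.5 hours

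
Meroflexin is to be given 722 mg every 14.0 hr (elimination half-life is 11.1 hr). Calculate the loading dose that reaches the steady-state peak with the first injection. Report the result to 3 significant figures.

1240 mg

k = ln 2 / 11.1 = 0.06245 hr⁻¹
Accumulation ratio R = 1 / (1 − e^(−kτ)) = 1 / (1 − e^(−0.06245×14.0)) = 1 / (1 − 0.4172) = 1.716
Loading dose = maintenance dose × R = 722 × 1.716 ≈ 1240 mg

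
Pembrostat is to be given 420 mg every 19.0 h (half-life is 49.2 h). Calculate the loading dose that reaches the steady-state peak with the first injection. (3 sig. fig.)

k = ln 2 / 49.2 = 0.01409 h⁻¹
Accumulation ratio R = 1 / (1 − e^(−kτ)) = 1 / (1 − e^(−0.01409×19.0)) = 1 / (1 − 0.7652) = 4.258
Loading dose = maintenance dose × R = 420 × 4.258 ≈ 1790 mg

1790 mg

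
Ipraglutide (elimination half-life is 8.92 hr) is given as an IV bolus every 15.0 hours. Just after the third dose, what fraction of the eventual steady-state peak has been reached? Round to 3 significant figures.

0.970

k = ln 2 / 8.92 = 0.07771 hr⁻¹
f_n = 1 − e^(−nkτ) = 1 − e^(−3 × 0.07771 × 15.0) = 1 − e^(−3.497) = 1 − 0.03029 ≈ 0.970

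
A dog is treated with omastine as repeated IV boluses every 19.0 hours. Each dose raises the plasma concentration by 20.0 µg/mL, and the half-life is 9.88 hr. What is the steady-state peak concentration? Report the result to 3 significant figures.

27.2 µg/mL

k = ln 2 / 9.88 = 0.07016 hr⁻¹
Fraction remaining after one interval: e^(−kτ) = e^(−0.07016 × 19.0) = 0.2637
R = 1 / (1 − 0.2637) = 1.358
Css,max = 20.0 × 1.358 ≈ 27.2 µg/mL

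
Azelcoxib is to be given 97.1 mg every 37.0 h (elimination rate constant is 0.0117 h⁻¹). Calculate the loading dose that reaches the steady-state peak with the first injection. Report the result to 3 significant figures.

Accumulation ratio R = 1 / (1 − e^(−kτ)) = 1 / (1 − e^(−0.01170×37.0)) = 1 / (1 − 0.6486) = 2.846
Loading dose = maintenance dose × R = 97.1 × 2.846 ≈ 276 mg

276 mg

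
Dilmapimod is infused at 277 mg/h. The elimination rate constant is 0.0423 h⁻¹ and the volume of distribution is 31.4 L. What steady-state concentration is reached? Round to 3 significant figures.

CL = k · V = 0.0423 × 31.4 = 1.328 L/h
Css = rate / CL = 277 / 1.328 ≈ 209 mg/L

209 mg/L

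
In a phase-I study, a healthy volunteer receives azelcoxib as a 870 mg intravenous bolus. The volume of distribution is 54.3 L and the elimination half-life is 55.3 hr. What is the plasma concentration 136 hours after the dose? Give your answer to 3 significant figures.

2.91 mg/L

C₀ = dose / V = 870 / 54.3 = 16.02 mg/L
k = ln 2 / 55.3 = 0.01253 hr⁻¹
C(t) = C₀ e^(−kt) = 16.02 × e^(−0.01253 × 136) = 16.02 × e^(−1.705) = 16.02 × 0.1818 ≈ 2.91 mg/L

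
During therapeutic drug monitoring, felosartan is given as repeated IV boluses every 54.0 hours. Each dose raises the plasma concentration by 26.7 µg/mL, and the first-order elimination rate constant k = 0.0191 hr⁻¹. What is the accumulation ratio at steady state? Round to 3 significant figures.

Fraction remaining after one interval: e^(−kτ) = e^(−0.01910 × 54.0) = 0.3565
R = 1 / (1 − 0.3565) = 1 / 0.6435 ≈ 1.55

1.55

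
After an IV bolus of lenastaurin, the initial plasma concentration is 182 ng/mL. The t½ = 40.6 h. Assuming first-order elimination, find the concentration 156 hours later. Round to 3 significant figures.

k = ln 2 / 40.6 = 0.01707 h⁻¹
C(t) = C₀ e^(−kt) = 182 × e^(−0.01707 × 156) = 182 × e^(−2.663) = 182 × 0.06972 ≈ 12.7 ng/mL

12.7 ng/mL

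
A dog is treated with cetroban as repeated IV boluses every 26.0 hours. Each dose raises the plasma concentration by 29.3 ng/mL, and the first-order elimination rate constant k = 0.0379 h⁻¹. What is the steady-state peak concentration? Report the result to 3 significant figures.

46.8 ng/mL

Fraction remaining after one interval: e^(−kτ) = e^(−0.03790 × 26.0) = 0.3733
R = 1 / (1 − 0.3733) = 1.596
Css,max = 29.3 × 1.596 ≈ 46.8 ng/mL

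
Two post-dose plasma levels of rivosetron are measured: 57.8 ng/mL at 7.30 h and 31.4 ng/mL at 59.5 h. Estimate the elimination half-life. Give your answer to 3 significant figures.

k = ln(C₁/C₂) / (t₂ − t₁) = ln(57.8/31.4) / (59.5 − 7.30)
  = 0.6102 / 52.20 = 0.01169 h⁻¹
t½ = ln 2 / k = ln 2 / 0.01169 ≈ 59.3 hours

59.3 hours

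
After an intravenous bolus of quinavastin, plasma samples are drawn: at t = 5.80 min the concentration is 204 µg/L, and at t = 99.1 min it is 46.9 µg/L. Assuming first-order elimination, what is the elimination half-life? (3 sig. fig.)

k = ln(C₁/C₂) / (t₂ − t₁) = ln(204/46.9) / (99.1 − 5.80)
  = 1.470 / 93.30 = 0.01576 min⁻¹
t½ = ln 2 / k = ln 2 / 0.01576 ≈ 44.0 minutes

44.0 minutes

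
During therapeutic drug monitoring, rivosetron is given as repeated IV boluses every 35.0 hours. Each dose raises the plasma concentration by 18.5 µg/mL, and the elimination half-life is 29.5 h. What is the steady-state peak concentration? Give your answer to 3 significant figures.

k = ln 2 / 29.5 = 0.02350 h⁻¹
Fraction remaining after one interval: e^(−kτ) = e^(−0.02350 × 35.0) = 0.4394
R = 1 / (1 − 0.4394) = 1.784
Css,max = 18.5 × 1.784 ≈ 33.0 µg/mL

33.0 µg/mL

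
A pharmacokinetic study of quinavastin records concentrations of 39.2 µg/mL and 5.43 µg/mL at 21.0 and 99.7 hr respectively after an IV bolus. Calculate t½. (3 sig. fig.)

k = ln(C₁/C₂) / (t₂ − t₁) = ln(39.2/5.43) / (99.7 − 21.0)
  = 1.977 / 78.70 = 0.02512 hr⁻¹
t½ = ln 2 / k = ln 2 / 0.02512 ≈ 27.6 hours

27.6 hours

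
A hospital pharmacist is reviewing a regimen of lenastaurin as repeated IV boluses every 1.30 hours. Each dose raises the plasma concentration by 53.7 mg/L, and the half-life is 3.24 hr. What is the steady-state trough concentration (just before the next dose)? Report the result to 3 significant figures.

k = ln 2 / 3.24 = 0.2139 hr⁻¹
Fraction remaining after one interval: e^(−kτ) = e^(−0.2139 × 1.30) = 0.7572
R = 1 / (1 − 0.7572) = 4.119
Css,max = 53.7 × 4.119 = 221.2 mg/L
Css,min = Css,max × e^(−kτ) = 221.2 × 0.7572 ≈ 167 mg/L

167 mg/L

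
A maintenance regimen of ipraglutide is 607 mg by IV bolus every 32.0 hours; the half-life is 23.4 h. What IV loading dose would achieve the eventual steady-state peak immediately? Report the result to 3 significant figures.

991 mg

k = ln 2 / 23.4 = 0.02962 h⁻¹
Accumulation ratio R = 1 / (1 − e^(−kτ)) = 1 / (1 − e^(−0.02962×32.0)) = 1 / (1 − 0.3876) = 1.633
Loading dose = maintenance dose × R = 607 × 1.633 ≈ 991 mg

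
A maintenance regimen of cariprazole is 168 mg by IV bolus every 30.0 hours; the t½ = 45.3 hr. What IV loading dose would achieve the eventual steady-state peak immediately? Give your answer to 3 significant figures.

k = ln 2 / 45.3 = 0.01530 hr⁻¹
Accumulation ratio R = 1 / (1 − e^(−kτ)) = 1 / (1 − e^(−0.01530×30.0)) = 1 / (1 − 0.6319) = 2.717
Loading dose = maintenance dose × R = 168 × 2.717 ≈ 456 mg

456 mg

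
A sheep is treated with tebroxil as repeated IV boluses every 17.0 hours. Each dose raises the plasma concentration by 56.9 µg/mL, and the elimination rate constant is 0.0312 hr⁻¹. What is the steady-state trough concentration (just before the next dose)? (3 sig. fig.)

81.3 µg/mL

Fraction remaining after one interval: e^(−kτ) = e^(−0.03120 × 17.0) = 0.5884
R = 1 / (1 − 0.5884) = 2.429
Css,max = 56.9 × 2.429 = 138.2 µg/mL
Css,min = Css,max × e^(−kτ) = 138.2 × 0.5884 ≈ 81.3 µg/mL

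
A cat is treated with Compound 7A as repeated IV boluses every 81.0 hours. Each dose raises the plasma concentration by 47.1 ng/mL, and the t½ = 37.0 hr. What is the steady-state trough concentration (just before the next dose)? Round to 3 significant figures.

13.2 ng/mL

k = ln 2 / 37.0 = 0.01873 hr⁻¹
Fraction remaining after one interval: e^(−kτ) = e^(−0.01873 × 81.0) = 0.2193
R = 1 / (1 − 0.2193) = 1.281
Css,max = 47.1 × 1.281 = 60.33 ng/mL
Css,min = Css,max × e^(−kτ) = 60.33 × 0.2193 ≈ 13.2 ng/mL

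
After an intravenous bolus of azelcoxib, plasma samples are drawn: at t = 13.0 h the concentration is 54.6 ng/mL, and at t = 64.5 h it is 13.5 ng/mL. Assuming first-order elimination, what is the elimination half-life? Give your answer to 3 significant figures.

25.5 hours

k = ln(C₁/C₂) / (t₂ − t₁) = ln(54.6/13.5) / (64.5 − 13.0)
  = 1.397 / 51.50 = 0.02713 h⁻¹
t½ = ln 2 / k = ln 2 / 0.02713 ≈ 25.5 hours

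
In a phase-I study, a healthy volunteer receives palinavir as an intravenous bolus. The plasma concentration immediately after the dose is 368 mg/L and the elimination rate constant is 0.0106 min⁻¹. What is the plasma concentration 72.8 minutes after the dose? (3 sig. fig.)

C(t) = C₀ e^(−kt) = 368 × e^(−0.01060 × 72.8) = 368 × e^(−0.7717) = 368 × 0.4622 ≈ 170 mg/L

170 mg/L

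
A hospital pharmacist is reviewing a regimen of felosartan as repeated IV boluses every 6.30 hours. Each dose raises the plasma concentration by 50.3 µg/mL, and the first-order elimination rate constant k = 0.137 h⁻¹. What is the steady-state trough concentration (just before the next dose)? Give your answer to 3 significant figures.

Fraction remaining after one interval: e^(−kτ) = e^(−0.1370 × 6.30) = 0.4219
R = 1 / (1 − 0.4219) = 1.730
Css,max = 50.3 × 1.730 = 87.00 µg/mL
Css,min = Css,max × e^(−kτ) = 87.00 × 0.4219 ≈ 36.7 µg/mL

36.7 µg/mL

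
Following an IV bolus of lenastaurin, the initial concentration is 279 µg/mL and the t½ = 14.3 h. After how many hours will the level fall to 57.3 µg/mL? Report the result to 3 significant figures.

32.7 hours

k = ln 2 / 14.3 = 0.04847 h⁻¹
C(t) = C₀ e^(−kt)  ⇒  t = ln(C₀/C) / k
t = ln(279/57.3) / 0.04847 = 1.583 / 0.04847 ≈ 32.7 hours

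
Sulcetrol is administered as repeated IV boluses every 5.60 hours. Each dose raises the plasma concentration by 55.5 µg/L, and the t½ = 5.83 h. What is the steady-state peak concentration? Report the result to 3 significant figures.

114 µg/L

k = ln 2 / 5.83 = 0.1189 h⁻¹
Fraction remaining after one interval: e^(−kτ) = e^(−0.1189 × 5.60) = 0.5139
R = 1 / (1 − 0.5139) = 2.057
Css,max = 55.5 × 2.057 ≈ 114 µg/L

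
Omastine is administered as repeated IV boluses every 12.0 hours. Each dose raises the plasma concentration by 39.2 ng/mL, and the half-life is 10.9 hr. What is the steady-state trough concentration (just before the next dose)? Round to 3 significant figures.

34.2 ng/mL

k = ln 2 / 10.9 = 0.06359 hr⁻¹
Fraction remaining after one interval: e^(−kτ) = e^(−0.06359 × 12.0) = 0.4662
R = 1 / (1 − 0.4662) = 1.873
Css,max = 39.2 × 1.873 = 73.44 ng/mL
Css,min = Css,max × e^(−kτ) = 73.44 × 0.4662 ≈ 34.2 ng/mL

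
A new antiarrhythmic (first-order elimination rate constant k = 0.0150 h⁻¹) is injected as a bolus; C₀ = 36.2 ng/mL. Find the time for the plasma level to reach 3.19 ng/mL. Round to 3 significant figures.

162 hours

C(t) = C₀ e^(−kt)  ⇒  t = ln(C₀/C) / k
t = ln(36.2/3.19) / 0.01500 = 2.429 / 0.01500 ≈ 162 hours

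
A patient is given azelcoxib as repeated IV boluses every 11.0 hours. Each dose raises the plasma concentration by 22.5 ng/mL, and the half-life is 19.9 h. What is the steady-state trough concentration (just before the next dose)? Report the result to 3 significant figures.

k = ln 2 / 19.9 = 0.03483 h⁻¹
Fraction remaining after one interval: e^(−kτ) = e^(−0.03483 × 11.0) = 0.6817
R = 1 / (1 − 0.6817) = 3.142
Css,max = 22.5 × 3.142 = 70.69 ng/mL
Css,min = Css,max × e^(−kτ) = 70.69 × 0.6817 ≈ 48.2 ng/mL

48.2 ng/mL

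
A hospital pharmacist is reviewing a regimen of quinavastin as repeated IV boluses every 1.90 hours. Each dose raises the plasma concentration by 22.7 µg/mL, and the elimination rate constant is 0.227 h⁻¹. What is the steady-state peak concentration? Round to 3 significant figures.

Fraction remaining after one interval: e^(−kτ) = e^(−0.2270 × 1.90) = 0.6497
R = 1 / (1 − 0.6497) = 2.854
Css,max = 22.7 × 2.854 ≈ 64.8 µg/mL

64.8 µg/mL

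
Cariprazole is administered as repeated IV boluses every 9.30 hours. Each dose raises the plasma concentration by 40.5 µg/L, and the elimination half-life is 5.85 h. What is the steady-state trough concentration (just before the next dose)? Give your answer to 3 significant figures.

k = ln 2 / 5.85 = 0.1185 h⁻¹
Fraction remaining after one interval: e^(−kτ) = e^(−0.1185 × 9.30) = 0.3322
R = 1 / (1 − 0.3322) = 1.498
Css,max = 40.5 × 1.498 = 60.65 µg/L
Css,min = Css,max × e^(−kτ) = 60.65 × 0.3322 ≈ 20.1 µg/L

20.1 µg/L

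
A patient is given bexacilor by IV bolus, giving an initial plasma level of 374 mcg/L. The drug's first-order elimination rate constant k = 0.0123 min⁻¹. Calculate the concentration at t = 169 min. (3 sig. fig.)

C(t) = C₀ e^(−kt) = 374 × e^(−0.01230 × 169) = 374 × e^(−2.079) = 374 × 0.1251 ≈ 46.8 mcg/L

46.8 mcg/L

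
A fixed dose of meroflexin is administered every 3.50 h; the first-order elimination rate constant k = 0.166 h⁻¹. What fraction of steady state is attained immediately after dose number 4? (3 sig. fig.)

0.902

f_n = 1 − e^(−nkτ) = 1 − e^(−4 × 0.1660 × 3.50) = 1 − e^(−2.324) = 1 − 0.09788 ≈ 0.902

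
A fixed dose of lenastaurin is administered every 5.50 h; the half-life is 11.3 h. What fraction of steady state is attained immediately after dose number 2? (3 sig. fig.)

0.491

k = ln 2 / 11.3 = 0.06134 h⁻¹
f_n = 1 − e^(−nkτ) = 1 − e^(−2 × 0.06134 × 5.50) = 1 − e^(−0.6747) = 1 − 0.5093 ≈ 0.491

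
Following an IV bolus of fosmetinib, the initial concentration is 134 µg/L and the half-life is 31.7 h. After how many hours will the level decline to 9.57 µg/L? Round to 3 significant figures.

121 hours

k = ln 2 / 31.7 = 0.02187 h⁻¹
C(t) = C₀ e^(−kt)  ⇒  t = ln(C₀/C) / k
t = ln(134/9.57) / 0.02187 = 2.639 / 0.02187 ≈ 121 hours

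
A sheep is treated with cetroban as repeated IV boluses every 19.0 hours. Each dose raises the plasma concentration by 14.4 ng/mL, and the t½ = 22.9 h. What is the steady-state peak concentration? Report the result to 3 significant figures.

k = ln 2 / 22.9 = 0.03027 h⁻¹
Fraction remaining after one interval: e^(−kτ) = e^(−0.03027 × 19.0) = 0.5626
R = 1 / (1 − 0.5626) = 2.286
Css,max = 14.4 × 2.286 ≈ 32.9 ng/mL

32.9 ng/mL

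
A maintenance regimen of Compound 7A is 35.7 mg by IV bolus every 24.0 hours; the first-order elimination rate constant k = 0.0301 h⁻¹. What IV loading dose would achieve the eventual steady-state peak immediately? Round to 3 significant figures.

Accumulation ratio R = 1 / (1 − e^(−kτ)) = 1 / (1 − e^(−0.03010×24.0)) = 1 / (1 − 0.4856) = 1.944
Loading dose = maintenance dose × R = 35.7 × 1.944 ≈ 69.4 mg

69.4 mg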